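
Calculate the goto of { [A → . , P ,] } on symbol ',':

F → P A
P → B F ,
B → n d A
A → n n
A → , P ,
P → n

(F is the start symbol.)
{ [A → , . P ,], [B → . n d A], [P → . B F ,], [P → . n] }

GOTO(I, ',') = CLOSURE({ [A → αX.β] : [A → α.Xβ] ∈ I, X = ',' })

Items with dot before ',', with the dot advanced:
  [A → . , P ,] → [A → , . P ,]
Closure of the advanced items:
  [A → , . P ,] has the dot before P: add [P → . B F ,], [P → . n]
  [P → . B F ,] has the dot before B: add [B → . n d A]

GOTO = { [A → , . P ,], [B → . n d A], [P → . B F ,], [P → . n] }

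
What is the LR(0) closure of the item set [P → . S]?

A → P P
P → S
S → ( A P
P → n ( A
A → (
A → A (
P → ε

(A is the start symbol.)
To compute CLOSURE, for each item [A → α.Bβ] where B is a non-terminal, add [B → .γ] for all productions B → γ; repeat for the newly added items until nothing changes.

Start with: [P → . S]
  [P → . S] has the dot before S: add [S → . ( A P]
No further items can be added.

CLOSURE = { [P → . S], [S → . ( A P] }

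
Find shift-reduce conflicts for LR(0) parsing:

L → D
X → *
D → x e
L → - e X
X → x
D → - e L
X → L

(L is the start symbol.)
Augment with L' → L and build the canonical LR(0) collection (I0 = CLOSURE({[L' → . L]}), then GOTO on every symbol after a dot until no new states appear). It has 11 states:
  I0: { [D → . - e L], [D → . x e], [L → . - e X], [L → . D], [L' → . L] }  — shift
  I1: { [D → - . e L], [L → - . e X] }  — shift
  I2: { [L → D .] }  — reduce
  I3: { [L' → L .] }  — accept
  I4: { [D → x . e] }  — shift
  I5: { [D → x e .] }  — reduce
  I6: { [D → - e . L], [D → . - e L], [D → . x e], [L → - e . X], [L → . - e X], [L → . D], [X → . *], [X → . L], [X → . x] }  — shift
  I7: { [X → * .] }  — reduce
  I8: { [D → - e L .], [X → L .] }  — 2 reduces
  I9: { [L → - e X .] }  — reduce
  I10: { [D → x . e], [X → x .] }  — shift, reduce

I10 contains reduce item [X → x .] and shift item [D → x . e] — shift-reduce conflict.

Answer: Yes — I10: [X → x .] vs [D → x . e]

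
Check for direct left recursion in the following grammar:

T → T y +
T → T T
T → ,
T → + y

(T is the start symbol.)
T → T y +: LEFT RECURSIVE (starts with T)
T → T T: LEFT RECURSIVE (starts with T)
T → ,: starts with ','
T → + y: starts with '+'

The grammar has direct left recursion on: T.

Answer: Yes, T is left-recursive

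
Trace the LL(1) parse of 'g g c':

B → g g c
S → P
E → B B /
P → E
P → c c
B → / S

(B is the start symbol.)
LL(1) parsing maintains a stack (initially the start symbol over $) and the input. At each step: if the stack top is a terminal, match it against the current input token; if it is a non-terminal N, replace it with the RHS of M[N, lookahead] (the unique production whose predict set contains the lookahead).

Stack is shown with the top on the left.

Stack    Input    Action
------------------------
B $      g g c $  output B → g g c
g g c $  g g c $  match 'g'
g c $    g c $    match 'g'
c $      c $      match 'c'
$        $        accept

The string is accepted.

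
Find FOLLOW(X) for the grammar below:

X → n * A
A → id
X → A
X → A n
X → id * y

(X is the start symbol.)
{ $ }

To compute FOLLOW(X), find every occurrence of X on a right-hand side N → α X β: add FIRST(β) \ {ε}, and if β is empty or nullable also add FOLLOW(N). Iterate to a fixed point.

X is the start symbol, so $ ∈ FOLLOW(X).
X does not occur on any right-hand side.

Taking the union: FOLLOW(X) = { $ }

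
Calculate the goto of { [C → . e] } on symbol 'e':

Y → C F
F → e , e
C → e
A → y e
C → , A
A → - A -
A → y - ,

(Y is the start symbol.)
GOTO(I, 'e') = CLOSURE({ [A → αX.β] : [A → α.Xβ] ∈ I, X = 'e' })

Items with dot before 'e', with the dot advanced:
  [C → . e] → [C → e .]
Closure adds nothing (no advanced item has the dot before a non-terminal).

GOTO = { [C → e .] }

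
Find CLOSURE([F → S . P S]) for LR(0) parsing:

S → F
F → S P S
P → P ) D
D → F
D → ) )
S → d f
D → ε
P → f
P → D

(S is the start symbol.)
To compute CLOSURE, for each item [A → α.Bβ] where B is a non-terminal, add [B → .γ] for all productions B → γ; repeat for the newly added items until nothing changes.

Start with: [F → S . P S]
  [F → S . P S] has the dot before P: add [P → . P ) D], [P → . f], [P → . D]
  [P → . D] has the dot before D: add [D → . F], [D → . ) )], [D → .]
  [D → . F] has the dot before F: add [F → . S P S]
  [F → . S P S] has the dot before S: add [S → . F], [S → . d f]
No further items can be added.

CLOSURE = { [D → . ) )], [D → . F], [D → .], [F → . S P S], [F → S . P S], [P → . D], [P → . P ) D], [P → . f], [S → . F], [S → . d f] }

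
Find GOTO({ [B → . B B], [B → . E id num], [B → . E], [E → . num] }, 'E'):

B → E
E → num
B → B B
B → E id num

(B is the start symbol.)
GOTO(I, 'E') = CLOSURE({ [A → αX.β] : [A → α.Xβ] ∈ I, X = 'E' })

Items with dot before 'E', with the dot advanced:
  [B → . E] → [B → E .]
  [B → . E id num] → [B → E . id num]
Closure adds nothing (no advanced item has the dot before a non-terminal).

GOTO = { [B → E . id num], [B → E .] }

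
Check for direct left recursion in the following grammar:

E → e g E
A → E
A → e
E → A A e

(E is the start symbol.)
Direct left recursion occurs when N → N α for some non-terminal N (the right-hand side begins with the left-hand side itself).

E → e g E: starts with e
A → E: starts with E
A → e: starts with e
E → A A e: starts with A

No direct left recursion found.

Answer: No direct left recursion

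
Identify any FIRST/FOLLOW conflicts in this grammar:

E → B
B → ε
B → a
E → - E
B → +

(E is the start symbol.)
A FIRST/FOLLOW conflict occurs when a non-terminal N has a nullable alternative N → β (β ⇒* ε) and another alternative N → α with FIRST(α) ∩ FOLLOW(N) ≠ ∅: on such a lookahead the parser cannot decide between expanding α and letting N vanish via β.

Nullable non-terminals: B, E.
FIRST sets used below: FIRST(B) = { '+', 'a', ε }

B: nullable alternative(s) B → ε; FOLLOW(B) = { $ }
  B → ε: FIRST \ {ε} = { } — this is the only nullable alternative, skip
  B → a: FIRST \ {ε} = { 'a' } — disjoint from FOLLOW(B)
  B → +: FIRST \ {ε} = { '+' } — disjoint from FOLLOW(B)

E: nullable alternative(s) E → B; FOLLOW(E) = { $ }
  E → B: FIRST \ {ε} = { '+', 'a' } — this is the only nullable alternative, skip
  E → - E: FIRST \ {ε} = { '-' } — disjoint from FOLLOW(E)

No FIRST/FOLLOW conflicts found.

Answer: No FIRST/FOLLOW conflicts.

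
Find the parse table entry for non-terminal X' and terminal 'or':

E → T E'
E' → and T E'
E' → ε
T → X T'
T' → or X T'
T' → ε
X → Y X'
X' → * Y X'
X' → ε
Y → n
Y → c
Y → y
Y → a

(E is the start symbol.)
X' → ε

To find M[X', 'or'], we find productions for X' where 'or' is in the predict set (PREDICT(N → α) = (FIRST(α) \ {ε}) ∪ (FOLLOW(N) if α ⇒* ε)).

Relevant sets:
  FOLLOW(X') = { $, 'and', 'or' }

X' → * Y X': PREDICT = { '*' }
X' → ε: PREDICT = { $, 'and', 'or' }
  'or' is in predict set, so this production goes in M[X', 'or']

M[X', 'or'] = X' → ε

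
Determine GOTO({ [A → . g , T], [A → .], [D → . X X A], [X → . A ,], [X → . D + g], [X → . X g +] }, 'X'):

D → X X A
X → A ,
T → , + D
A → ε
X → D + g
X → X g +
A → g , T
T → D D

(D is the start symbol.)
GOTO(I, 'X') = CLOSURE({ [A → αX.β] : [A → α.Xβ] ∈ I, X = 'X' })

Items with dot before 'X', with the dot advanced:
  [D → . X X A] → [D → X . X A]
  [X → . X g +] → [X → X . g +]
Closure of the advanced items:
  [D → X . X A] has the dot before X: add [X → . A ,], [X → . D + g], [X → . X g +]
  [X → . A ,] has the dot before A: add [A → .], [A → . g , T]
  [X → . D + g] has the dot before D: add [D → . X X A]

GOTO = { [A → . g , T], [A → .], [D → . X X A], [D → X . X A], [X → . A ,], [X → . D + g], [X → . X g +], [X → X . g +] }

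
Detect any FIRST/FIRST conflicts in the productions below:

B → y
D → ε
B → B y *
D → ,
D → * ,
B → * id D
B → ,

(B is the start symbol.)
A FIRST/FIRST conflict occurs when two productions N → α and N → β for the same non-terminal have FIRST(α) ∩ FIRST(β) ≠ ∅ (with ε ∈ FIRST of a nullable right-hand side, so two nullable alternatives also conflict).

FIRST sets of the non-terminals at (or reachable through a nullable prefix from) the front of some alternative:
  FIRST(B) = { '*', ',', 'y' }

Productions for B:
  B → y: FIRST = { 'y' }
  B → B y *: FIRST = { '*', ',', 'y' }
  B → * id D: FIRST = { '*' }
  B → ,: FIRST = { ',' }
Productions for D:
  D → ε: FIRST = { ε }
  D → ,: FIRST = { ',' }
  D → * ,: FIRST = { '*' }

Conflict for B: B → y and B → B y *
  Overlap: { 'y' }
Conflict for B: B → B y * and B → * id D
  Overlap: { '*' }
Conflict for B: B → B y * and B → ,
  Overlap: { ',' }

Answer: Yes. B → y / B → B y '*' on { 'y' }; B → B y '*' / B → '*' id D on { '*' }; B → B y '*' / B → ',' on { ',' }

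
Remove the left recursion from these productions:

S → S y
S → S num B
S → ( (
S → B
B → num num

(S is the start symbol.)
S is directly left-recursive. The standard transformation for
  A → A α₁ | ... | A α_m | β₁ | ... | β_n
is
  A  → β₁ A' | ... | β_n A'
  A' → α₁ A' | ... | α_m A' | ε

S → ( ( becomes S → ( ( S'
S → B becomes S → B S'
S → S y becomes S' → y S'
S → S num B becomes S' → num B S'
Add S' → ε

Productions for other non-terminals are unchanged:
  B → num num

Resulting grammar:
S → ( ( S'
S → B S'
S' → y S'
S' → num B S'
S' → ε
B → num num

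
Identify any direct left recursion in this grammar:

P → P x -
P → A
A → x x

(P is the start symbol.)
Yes, P is left-recursive

P → P x -: LEFT RECURSIVE (starts with P)
P → A: starts with A
A → x x: starts with x

The grammar has direct left recursion on: P.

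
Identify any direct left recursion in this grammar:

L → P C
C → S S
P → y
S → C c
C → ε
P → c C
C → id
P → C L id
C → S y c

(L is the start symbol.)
L → P C: starts with P
C → S S: starts with S
P → y: starts with y
S → C c: starts with C
C → ε: starts with ε
P → c C: starts with c
C → id: starts with id
P → C L id: starts with C
C → S y c: starts with S

No direct left recursion found.

Answer: No direct left recursion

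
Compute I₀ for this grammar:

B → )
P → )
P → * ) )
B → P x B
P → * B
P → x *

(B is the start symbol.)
{ [B → . )], [B → . P x B], [B' → . B], [P → . )], [P → . * ) )], [P → . * B], [P → . x *] }

First, augment the grammar with B' → B
I₀ = CLOSURE({ [B' → . B] }):
  [B' → . B] has the dot before B: add [B → . )], [B → . P x B]
  [B → . P x B] has the dot before P: add [P → . )], [P → . * ) )], [P → . * B], [P → . x *]
No further items can be added.

I₀ = { [B → . )], [B → . P x B], [B' → . B], [P → . )], [P → . * ) )], [P → . * B], [P → . x *] }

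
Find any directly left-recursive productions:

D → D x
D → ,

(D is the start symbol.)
Direct left recursion occurs when N → N α for some non-terminal N (the right-hand side begins with the left-hand side itself).

D → D x: LEFT RECURSIVE (starts with D)
D → ,: starts with ','

The grammar has direct left recursion on: D.

Answer: Yes, D is left-recursive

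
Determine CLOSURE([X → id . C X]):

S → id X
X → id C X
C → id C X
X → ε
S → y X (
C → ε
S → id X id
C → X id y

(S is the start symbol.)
To compute CLOSURE, for each item [A → α.Bβ] where B is a non-terminal, add [B → .γ] for all productions B → γ; repeat for the newly added items until nothing changes.

Start with: [X → id . C X]
  [X → id . C X] has the dot before C: add [C → . id C X], [C → .], [C → . X id y]
  [C → . X id y] has the dot before X: add [X → . id C X], [X → .]
No further items can be added.

CLOSURE = { [C → . X id y], [C → . id C X], [C → .], [X → . id C X], [X → .], [X → id . C X] }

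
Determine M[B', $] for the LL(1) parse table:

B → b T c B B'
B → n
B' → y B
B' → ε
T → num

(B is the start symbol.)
B' → ε

To find M[B', $], we find productions for B' where $ is in the predict set (PREDICT(N → α) = (FIRST(α) \ {ε}) ∪ (FOLLOW(N) if α ⇒* ε)).

Relevant sets:
  FOLLOW(B') = { $, 'y' }

B' → y B: PREDICT = { 'y' }
B' → ε: PREDICT = { $, 'y' }
  $ is in predict set, so this production goes in M[B', $]

M[B', $] = B' → ε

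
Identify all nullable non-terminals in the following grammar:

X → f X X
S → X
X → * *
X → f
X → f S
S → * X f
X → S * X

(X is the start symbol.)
There are no ε-productions, so no non-terminal can derive ε.
No non-terminals are nullable.

Answer: None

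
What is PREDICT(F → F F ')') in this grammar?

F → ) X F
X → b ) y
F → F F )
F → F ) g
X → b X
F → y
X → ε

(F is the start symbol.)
{ ')', 'y' }

PREDICT(F → F F ')') = (FIRST(RHS) \ {ε}) ∪ (FOLLOW(F) if ε ∈ FIRST(RHS), i.e. RHS ⇒* ε)
FIRST(F) = { ')', 'y' }
FIRST(F F ')') = { ')', 'y' }
ε ∉ FIRST(F F ')'), so FOLLOW(F) is not added.
PREDICT(F → F F ')') = { ')', 'y' }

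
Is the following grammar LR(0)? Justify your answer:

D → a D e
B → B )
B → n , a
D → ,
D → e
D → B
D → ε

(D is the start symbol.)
No. Shift-reduce conflict between [D → .] and [B → . n , a]

A grammar is LR(0) if no state in the canonical LR(0) collection has:
  - both a shift item (dot before a terminal) and a complete item (shift-reduce conflict), or
  - two or more complete items (reduce-reduce conflict; the accept item [D' → D .] counts as a complete item here).

Augment with D' → D and build the canonical LR(0) collection (I0 = CLOSURE({[D' → . D]}), then GOTO on every symbol after a dot until no new states appear). It has 12 states:
  I0: { [B → . B )], [B → . n , a], [D → . ,], [D → . B], [D → . a D e], [D → . e], [D → .], [D' → . D] }  — shift, reduce
  I1: { [D → , .] }  — reduce
  I2: { [B → B . )], [D → B .] }  — shift, reduce
  I3: { [D' → D .] }  — accept
  I4: { [B → . B )], [B → . n , a], [D → . ,], [D → . B], [D → . a D e], [D → . e], [D → .], [D → a . D e] }  — shift, reduce
  I5: { [D → e .] }  — reduce
  I6: { [B → n . , a] }  — shift
  I7: { [B → n , . a] }  — shift
  I8: { [B → n , a .] }  — reduce
  I9: { [D → a D . e] }  — shift
  I10: { [D → a D e .] }  — reduce
  I11: { [B → B ) .] }  — reduce

Conflict in state I0:
  Shift-reduce conflict between [D → .] and [B → . n , a]
So the grammar is NOT LR(0).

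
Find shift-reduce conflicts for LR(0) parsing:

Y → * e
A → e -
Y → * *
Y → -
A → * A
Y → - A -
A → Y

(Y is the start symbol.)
Yes — I2: [Y → - .] vs [A → . * A]; I10: [Y → * * .] vs [A → . * A]; I12: [Y → * e .] vs [A → e . -]

A shift-reduce conflict occurs when an LR(0) state has both:
  - a complete (reduce) item [A → α .] (dot at the end), and
  - a shift item [B → β . c γ] (dot before a terminal).

Augment with Y' → Y and build the canonical LR(0) collection (I0 = CLOSURE({[Y' → . Y]}), then GOTO on every symbol after a dot until no new states appear). It has 15 states:
  I0: { [Y → . * *], [Y → . * e], [Y → . - A -], [Y → . -], [Y' → . Y] }  — shift
  I1: { [Y → * . *], [Y → * . e] }  — shift
  I2: { [A → . * A], [A → . Y], [A → . e -], [Y → - . A -], [Y → - .], [Y → . * *], [Y → . * e], [Y → . - A -], [Y → . -] }  — shift, reduce
  I3: { [Y' → Y .] }  — accept
  I4: { [A → * . A], [A → . * A], [A → . Y], [A → . e -], [Y → * . *], [Y → * . e], [Y → . * *], [Y → . * e], [Y → . - A -], [Y → . -] }  — shift
  I5: { [Y → - A . -] }  — shift
  I6: { [A → Y .] }  — reduce
  I7: { [A → e . -] }  — shift
  I8: { [A → e - .] }  — reduce
  I9: { [Y → - A - .] }  — reduce
  I10: { [A → * . A], [A → . * A], [A → . Y], [A → . e -], [Y → * * .], [Y → * . *], [Y → * . e], [Y → . * *], [Y → . * e], [Y → . - A -], [Y → . -] }  — shift, reduce
  I11: { [A → * A .] }  — reduce
  I12: { [A → e . -], [Y → * e .] }  — shift, reduce
  I13: { [Y → * * .] }  — reduce
  I14: { [Y → * e .] }  — reduce

I2 contains reduce item [Y → - .] and shift items [A → . * A], [A → . e -], [Y → . * *], [Y → . * e], [Y → . -], [Y → . - A -] — shift-reduce conflict.
I10 contains reduce item [Y → * * .] and shift items [A → . * A], [A → . e -], [Y → . * *], [Y → * . *], [Y → . * e], [Y → * . e], [Y → . -], [Y → . - A -] — shift-reduce conflict.
I12 contains reduce item [Y → * e .] and shift item [A → e . -] — shift-reduce conflict.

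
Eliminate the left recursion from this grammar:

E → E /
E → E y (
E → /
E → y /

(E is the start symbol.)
E → / E'
E → y / E'
E' → / E'
E' → y ( E'
E' → ε

E is directly left-recursive. The standard transformation for
  A → A α₁ | ... | A α_m | β₁ | ... | β_n
is
  A  → β₁ A' | ... | β_n A'
  A' → α₁ A' | ... | α_m A' | ε

E → / becomes E → / E'
E → y / becomes E → y / E'
E → E / becomes E' → / E'
E → E y ( becomes E' → y ( E'
Add E' → ε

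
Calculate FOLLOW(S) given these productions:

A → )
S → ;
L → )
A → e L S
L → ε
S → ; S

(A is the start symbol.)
To compute FOLLOW(S), find every occurrence of S on a right-hand side N → α S β: add FIRST(β) \ {ε}, and if β is empty or nullable also add FOLLOW(N). Iterate to a fixed point.

In A → e L S: S is at the end, add FOLLOW(A)
In S → ; S: S is at the end; this adds FOLLOW(S) to itself — nothing new

The FOLLOW sets referred to above (computed the same way, to a fixed point):
  FOLLOW(A) = { $ }

Taking the union: FOLLOW(S) = { $ }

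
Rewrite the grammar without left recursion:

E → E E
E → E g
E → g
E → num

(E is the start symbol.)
E → g E'
E → num E'
E' → E E'
E' → g E'
E' → ε

E is directly left-recursive. The standard transformation for
  A → A α₁ | ... | A α_m | β₁ | ... | β_n
is
  A  → β₁ A' | ... | β_n A'
  A' → α₁ A' | ... | α_m A' | ε

E → g becomes E → g E'
E → num becomes E → num E'
E → E E becomes E' → E E'
E → E g becomes E' → g E'
Add E' → ε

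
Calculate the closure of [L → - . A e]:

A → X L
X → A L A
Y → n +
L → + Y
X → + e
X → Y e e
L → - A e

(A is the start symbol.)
To compute CLOSURE, for each item [A → α.Bβ] where B is a non-terminal, add [B → .γ] for all productions B → γ; repeat for the newly added items until nothing changes.

Start with: [L → - . A e]
  [L → - . A e] has the dot before A: add [A → . X L]
  [A → . X L] has the dot before X: add [X → . A L A], [X → . + e], [X → . Y e e]
  [X → . Y e e] has the dot before Y: add [Y → . n +]
No further items can be added.

CLOSURE = { [A → . X L], [L → - . A e], [X → . + e], [X → . A L A], [X → . Y e e], [Y → . n +] }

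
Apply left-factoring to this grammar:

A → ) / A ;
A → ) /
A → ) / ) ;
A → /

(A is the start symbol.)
A → ) / A'
A' → A ;
A' → ε
A' → ) ;
A → /

Left-factoring transforms A → αβ₁ | αβ₂ into A → αA' and A' → β₁ | β₂
(α is the longest common prefix among the alternatives). Repeat until
no nonterminal has two alternatives with a common prefix.

Round 1: A has alternatives sharing prefix ') /'. Introduce A': A → ) / A'
  Add: A' → A ;
  Add: A' → ε
  Add: A' → ) ;

No remaining common prefixes — done.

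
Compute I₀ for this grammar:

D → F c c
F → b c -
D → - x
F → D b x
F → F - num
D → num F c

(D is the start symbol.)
First, augment the grammar with D' → D
I₀ = CLOSURE({ [D' → . D] }):
  [D' → . D] has the dot before D: add [D → . F c c], [D → . - x], [D → . num F c]
  [D → . F c c] has the dot before F: add [F → . b c -], [F → . D b x], [F → . F - num]
No further items can be added.

I₀ = { [D → . - x], [D → . F c c], [D → . num F c], [D' → . D], [F → . D b x], [F → . F - num], [F → . b c -] }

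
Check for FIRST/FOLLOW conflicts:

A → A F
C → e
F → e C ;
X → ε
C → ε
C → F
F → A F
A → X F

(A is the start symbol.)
A FIRST/FOLLOW conflict occurs when a non-terminal N has a nullable alternative N → β (β ⇒* ε) and another alternative N → α with FIRST(α) ∩ FOLLOW(N) ≠ ∅: on such a lookahead the parser cannot decide between expanding α and letting N vanish via β.

Nullable non-terminals: C, X.
FIRST sets used below: FIRST(F) = { 'e' }

C: nullable alternative(s) C → ε; FOLLOW(C) = { ';' }
  C → e: FIRST \ {ε} = { 'e' } — disjoint from FOLLOW(C)
  C → ε: FIRST \ {ε} = { } — this is the only nullable alternative, skip
  C → F: FIRST \ {ε} = { 'e' } — disjoint from FOLLOW(C)
X has a nullable alternative but only one production, so nothing to check.

A, F have no nullable alternative, so no FIRST/FOLLOW check is needed there.

No FIRST/FOLLOW conflicts found.

Answer: No FIRST/FOLLOW conflicts.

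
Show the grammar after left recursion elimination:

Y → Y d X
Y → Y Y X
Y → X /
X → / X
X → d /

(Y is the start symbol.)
Y is directly left-recursive. The standard transformation for
  A → A α₁ | ... | A α_m | β₁ | ... | β_n
is
  A  → β₁ A' | ... | β_n A'
  A' → α₁ A' | ... | α_m A' | ε

Y → X / becomes Y → X / Y'
Y → Y d X becomes Y' → d X Y'
Y → Y Y X becomes Y' → Y X Y'
Add Y' → ε

Productions for other non-terminals are unchanged:
  X → / X
  X → d /

Resulting grammar:
Y → X / Y'
Y' → d X Y'
Y' → Y X Y'
Y' → ε
X → / X
X → d /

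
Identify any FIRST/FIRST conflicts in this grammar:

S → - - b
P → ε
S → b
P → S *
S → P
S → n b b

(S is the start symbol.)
Yes. S → '-' '-' b / S → P on { '-' }; S → b / S → P on { 'b' }; S → P / S → n b b on { 'n' }

FIRST sets of the non-terminals at (or reachable through a nullable prefix from) the front of some alternative:
  FIRST(P) = { '*', '-', 'b', 'n', ε }
  FIRST(S) = { '*', '-', 'b', 'n', ε }

Productions for S:
  S → - - b: FIRST = { '-' }
  S → b: FIRST = { 'b' }
  S → P: FIRST = { '*', '-', 'b', 'n', ε }
  S → n b b: FIRST = { 'n' }
Productions for P:
  P → ε: FIRST = { ε }
  P → S *: FIRST = { '*', '-', 'b', 'n' }

Conflict for S: S → - - b and S → P
  Overlap: { '-' }
Conflict for S: S → b and S → P
  Overlap: { 'b' }
Conflict for S: S → P and S → n b b
  Overlap: { 'n' }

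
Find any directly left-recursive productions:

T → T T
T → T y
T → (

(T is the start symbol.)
T → T T: LEFT RECURSIVE (starts with T)
T → T y: LEFT RECURSIVE (starts with T)
T → (: starts with '('

The grammar has direct left recursion on: T.

Answer: Yes, T is left-recursive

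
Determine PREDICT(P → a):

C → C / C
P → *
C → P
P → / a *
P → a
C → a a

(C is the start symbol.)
PREDICT(P → a) = (FIRST(RHS) \ {ε}) ∪ (FOLLOW(P) if ε ∈ FIRST(RHS), i.e. RHS ⇒* ε)
FIRST(a) = { 'a' }
ε ∉ FIRST(a), so FOLLOW(P) is not added.
PREDICT(P → a) = { 'a' }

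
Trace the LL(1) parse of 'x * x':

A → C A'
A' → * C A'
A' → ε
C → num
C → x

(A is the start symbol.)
LL(1) parsing maintains a stack (initially the start symbol over $) and the input. At each step: if the stack top is a terminal, match it against the current input token; if it is a non-terminal N, replace it with the RHS of M[N, lookahead] (the unique production whose predict set contains the lookahead).

Stack is shown with the top on the left.

Stack     Input    Action
-------------------------
A $       x * x $  output A → C A'
C A' $    x * x $  output C → x
x A' $    x * x $  match 'x'
A' $      * x $    output A' → * C A'
* C A' $  * x $    match '*'
C A' $    x $      output C → x
x A' $    x $      match 'x'
A' $      $        output A' → ε
$         $        accept

The string is accepted.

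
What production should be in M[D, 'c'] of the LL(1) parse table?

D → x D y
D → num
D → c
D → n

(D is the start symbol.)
D → c

To find M[D, 'c'], we find productions for D where 'c' is in the predict set (PREDICT(N → α) = (FIRST(α) \ {ε}) ∪ (FOLLOW(N) if α ⇒* ε)).

D → x D y: PREDICT = { 'x' }
D → num: PREDICT = { 'num' }
D → c: PREDICT = { 'c' }
  'c' is in predict set, so this production goes in M[D, 'c']
D → n: PREDICT = { 'n' }

M[D, 'c'] = D → c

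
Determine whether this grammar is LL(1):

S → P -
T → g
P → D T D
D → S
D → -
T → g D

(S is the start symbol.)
No. Predict set conflict for T: { 'g' }

Relevant sets:
  FIRST(S) = { '-' }

For T:
  PREDICT(T → g) = { 'g' }
  PREDICT(T → g D) = { 'g' }
For D:
  PREDICT(D → S) = { '-' }
  PREDICT(D → '-') = { '-' }
S, P have a single production, so nothing to check there.

Conflict found: Predict set conflict for T: { 'g' }
The grammar is NOT LL(1).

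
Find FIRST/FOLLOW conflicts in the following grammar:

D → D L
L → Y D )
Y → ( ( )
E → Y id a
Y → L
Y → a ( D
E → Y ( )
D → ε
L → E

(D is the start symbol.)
A FIRST/FOLLOW conflict occurs when a non-terminal N has a nullable alternative N → β (β ⇒* ε) and another alternative N → α with FIRST(α) ∩ FOLLOW(N) ≠ ∅: on such a lookahead the parser cannot decide between expanding α and letting N vanish via β.

Nullable non-terminals: D.
FIRST sets used below: FIRST(D) = { '(', 'a', ε }, FIRST(L) = { '(', 'a' }

D: nullable alternative(s) D → ε; FOLLOW(D) = { $, '(', ')', 'a', 'id' }
  D → D L: FIRST \ {ε} = { '(', 'a' } — overlaps FOLLOW(D) on { '(', 'a' }: CONFLICT
  D → ε: FIRST \ {ε} = { } — this is the only nullable alternative, skip

E, L, Y have no nullable alternative, so no FIRST/FOLLOW check is needed there.

So the grammar has 1 FIRST/FOLLOW conflict (marked CONFLICT above).

Answer: Yes. D → D L with FOLLOW(D) on { '(', 'a' }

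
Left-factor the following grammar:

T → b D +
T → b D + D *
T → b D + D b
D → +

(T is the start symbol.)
Left-factoring transforms A → αβ₁ | αβ₂ into A → αA' and A' → β₁ | β₂
(α is the longest common prefix among the alternatives). Repeat until
no nonterminal has two alternatives with a common prefix.

Round 1: T has alternatives sharing prefix 'b D +'. Introduce T': T → b D + T'
  Add: T' → ε
  Add: T' → D *
  Add: T' → D b

Round 2: T' has alternatives sharing prefix 'D'. Introduce T'': T' → D T''
  Add: T'' → *
  Add: T'' → b

No remaining common prefixes — done.

Resulting grammar:
T → b D + T'
T' → ε
T' → D T''
T'' → *
T'' → b
D → +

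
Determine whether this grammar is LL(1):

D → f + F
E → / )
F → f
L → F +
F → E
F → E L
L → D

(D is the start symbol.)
Relevant sets:
  FIRST(E) = { '/' }
  FIRST(F) = { '/', 'f' }
  FIRST(D) = { 'f' }

For F:
  PREDICT(F → f) = { 'f' }
  PREDICT(F → E) = { '/' }
  PREDICT(F → E L) = { '/' }
For L:
  PREDICT(L → F '+') = { '/', 'f' }
  PREDICT(L → D) = { 'f' }
D, E have a single production, so nothing to check there.

Conflict found: Predict set conflict for F: { '/' }
The grammar is NOT LL(1).

Answer: No. Predict set conflict for F: { '/' }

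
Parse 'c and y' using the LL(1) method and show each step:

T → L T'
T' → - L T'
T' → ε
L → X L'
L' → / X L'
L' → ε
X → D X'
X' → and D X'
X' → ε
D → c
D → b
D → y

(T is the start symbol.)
LL(1) parsing maintains a stack (initially the start symbol over $) and the input. At each step: if the stack top is a terminal, match it against the current input token; if it is a non-terminal N, replace it with the RHS of M[N, lookahead] (the unique production whose predict set contains the lookahead).

Stack is shown with the top on the left.

Stack             Input      Action
-----------------------------------
T $               c and y $  output T → L T'
L T' $            c and y $  output L → X L'
X L' T' $         c and y $  output X → D X'
D X' L' T' $      c and y $  output D → c
c X' L' T' $      c and y $  match 'c'
X' L' T' $        and y $    output X' → and D X'
and D X' L' T' $  and y $    match 'and'
D X' L' T' $      y $        output D → y
y X' L' T' $      y $        match 'y'
X' L' T' $        $          output X' → ε
L' T' $           $          output L' → ε
T' $              $          output T' → ε
$                 $          accept

The string is accepted.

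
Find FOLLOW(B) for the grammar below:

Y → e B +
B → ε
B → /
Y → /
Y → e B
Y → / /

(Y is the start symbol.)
In Y → e B +: B is followed by '+', add FIRST('+') \ {ε} = { '+' }
In Y → e B: B is at the end, add FOLLOW(Y)

The FOLLOW sets referred to above (computed the same way, to a fixed point):
  FOLLOW(Y) = { $ }

Taking the union: FOLLOW(B) = { $, '+' }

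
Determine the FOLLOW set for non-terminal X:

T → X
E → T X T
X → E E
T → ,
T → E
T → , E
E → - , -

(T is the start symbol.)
{ $, ',', '-' }

In T → X: X is at the end, add FOLLOW(T)
In E → T X T: X is followed by T, add FIRST(T) \ {ε} = { ',', '-' }

The FOLLOW sets referred to above (computed the same way, to a fixed point):
  FOLLOW(T) = { $, ',', '-' }

Taking the union: FOLLOW(X) = { $, ',', '-' }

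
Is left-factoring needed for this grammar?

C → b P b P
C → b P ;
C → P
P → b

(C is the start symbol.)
Yes, C has productions with common prefix 'b P'

Left-factoring is needed when two productions for the same non-terminal
share a common prefix on the right-hand side.

Productions for C:
  C → b P b P
  C → b P ;
  C → P

Found common prefix 'b P' in productions for C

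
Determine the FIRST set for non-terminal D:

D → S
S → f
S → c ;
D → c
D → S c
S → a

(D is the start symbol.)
{ 'a', 'c', 'f' }

To compute FIRST(D), examine every production with D on the left-hand side, reading each right-hand side left to right until a non-nullable symbol is reached.

FIRST sets of the other non-terminals involved (by the same procedure, iterated to a fixed point):
  FIRST(S) = { 'a', 'c', 'f' }

From D → S:
  - S is a non-terminal: add FIRST(S) \ {ε} = { 'a', 'c', 'f' }
    S is not nullable, so stop
From D → c:
  - c is a terminal: add 'c' and stop
From D → S c:
  - S is a non-terminal: add FIRST(S) \ {ε} = { 'a', 'c', 'f' }
    S is not nullable, so stop

Collecting: FIRST(D) = { 'a', 'c', 'f' }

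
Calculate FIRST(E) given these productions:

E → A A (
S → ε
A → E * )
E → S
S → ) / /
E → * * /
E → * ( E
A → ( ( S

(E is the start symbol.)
To compute FIRST(E), examine every production with E on the left-hand side, reading each right-hand side left to right until a non-nullable symbol is reached.

FIRST sets of the other non-terminals involved (by the same procedure, iterated to a fixed point):
  FIRST(A) = { '(', ')', '*' }
  FIRST(S) = { ')', ε }

From E → A A (:
  - A is a non-terminal: add FIRST(A) \ {ε} = { '(', ')', '*' }
    A is not nullable, so stop
From E → S:
  - S is a non-terminal: add FIRST(S) \ {ε} = { ')' }
    S is nullable and nothing follows, so the whole right-hand side can vanish: ε ∈ FIRST(E)
From E → * * /:
  - '*' is a terminal: add '*' and stop
From E → * ( E:
  - '*' is a terminal: add '*' and stop

Collecting: FIRST(E) = { '(', ')', '*', ε }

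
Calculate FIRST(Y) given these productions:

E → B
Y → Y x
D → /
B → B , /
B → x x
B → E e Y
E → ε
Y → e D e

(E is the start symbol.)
{ 'e' }

To compute FIRST(Y), examine every production with Y on the left-hand side, reading each right-hand side left to right until a non-nullable symbol is reached.

From Y → Y x:
  - Y is the symbol being defined: contributes nothing new
    Y is not nullable, so stop
From Y → e D e:
  - e is a terminal: add 'e' and stop

Collecting: FIRST(Y) = { 'e' }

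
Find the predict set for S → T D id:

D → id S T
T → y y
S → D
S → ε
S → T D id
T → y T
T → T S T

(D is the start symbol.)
{ 'y' }

PREDICT(S → T D id) = (FIRST(RHS) \ {ε}) ∪ (FOLLOW(S) if ε ∈ FIRST(RHS), i.e. RHS ⇒* ε)
FIRST(T) = { 'y' }
FIRST(T D id) = { 'y' }
ε ∉ FIRST(T D id), so FOLLOW(S) is not added.
PREDICT(S → T D id) = { 'y' }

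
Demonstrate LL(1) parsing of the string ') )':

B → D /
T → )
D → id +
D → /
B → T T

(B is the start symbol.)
Stack is shown with the top on the left.

Stack  Input  Action
--------------------
B $    ) ) $  output B → T T
T T $  ) ) $  output T → )
) T $  ) ) $  match ')'
T $    ) $    output T → )
) $    ) $    match ')'
$      $      accept

The string is accepted.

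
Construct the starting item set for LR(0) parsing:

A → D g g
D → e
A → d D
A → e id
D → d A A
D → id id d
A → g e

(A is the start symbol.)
First, augment the grammar with A' → A
I₀ = CLOSURE({ [A' → . A] }):
  [A' → . A] has the dot before A: add [A → . D g g], [A → . d D], [A → . e id], [A → . g e]
  [A → . D g g] has the dot before D: add [D → . e], [D → . d A A], [D → . id id d]
No further items can be added.

I₀ = { [A → . D g g], [A → . d D], [A → . e id], [A → . g e], [A' → . A], [D → . d A A], [D → . e], [D → . id id d] }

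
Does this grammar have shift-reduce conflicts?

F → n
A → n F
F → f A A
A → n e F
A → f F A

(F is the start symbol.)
Augment with F' → F and build the canonical LR(0) collection (I0 = CLOSURE({[F' → . F]}), then GOTO on every symbol after a dot until no new states appear). It has 13 states:
  I0: { [F → . f A A], [F → . n], [F' → . F] }  — shift
  I1: { [F' → F .] }  — accept
  I2: { [A → . f F A], [A → . n F], [A → . n e F], [F → f . A A] }  — shift
  I3: { [F → n .] }  — reduce
  I4: { [A → . f F A], [A → . n F], [A → . n e F], [F → f A . A] }  — shift
  I5: { [A → f . F A], [F → . f A A], [F → . n] }  — shift
  I6: { [A → n . F], [A → n . e F], [F → . f A A], [F → . n] }  — shift
  I7: { [A → n F .] }  — reduce
  I8: { [A → n e . F], [F → . f A A], [F → . n] }  — shift
  I9: { [A → n e F .] }  — reduce
  I10: { [A → . f F A], [A → . n F], [A → . n e F], [A → f F . A] }  — shift
  I11: { [A → f F A .] }  — reduce
  I12: { [F → f A A .] }  — reduce

No state contains both a complete item and a shift item.

Answer: No shift-reduce conflicts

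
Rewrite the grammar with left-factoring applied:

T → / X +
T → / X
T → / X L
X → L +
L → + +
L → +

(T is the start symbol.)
T → / X T'
T' → +
T' → ε
T' → L
X → L +
L → + L'
L' → +
L' → ε

Left-factoring transforms A → αβ₁ | αβ₂ into A → αA' and A' → β₁ | β₂
(α is the longest common prefix among the alternatives). Repeat until
no nonterminal has two alternatives with a common prefix.

Round 1: T has alternatives sharing prefix '/ X'. Introduce T': T → / X T'
  Add: T' → +
  Add: T' → ε
  Add: T' → L

Round 2: L has alternatives sharing prefix '+'. Introduce L': L → + L'
  Add: L' → +
  Add: L' → ε

No remaining common prefixes — done.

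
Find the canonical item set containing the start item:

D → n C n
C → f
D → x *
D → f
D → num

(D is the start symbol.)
First, augment the grammar with D' → D
I₀ = CLOSURE({ [D' → . D] }):
  [D' → . D] has the dot before D: add [D → . n C n], [D → . x *], [D → . f], [D → . num]
No further items can be added.

I₀ = { [D → . f], [D → . n C n], [D → . num], [D → . x *], [D' → . D] }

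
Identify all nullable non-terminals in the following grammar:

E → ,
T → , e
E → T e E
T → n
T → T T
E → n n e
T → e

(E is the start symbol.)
A non-terminal is nullable if it can derive ε (the empty string): either it has an ε-production, or it has a production whose right-hand side consists entirely of nullable non-terminals.

There are no ε-productions, so no non-terminal can derive ε.
No non-terminals are nullable.

Answer: None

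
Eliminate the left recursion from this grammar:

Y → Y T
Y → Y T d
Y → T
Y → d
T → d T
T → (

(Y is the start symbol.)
Y is directly left-recursive. The standard transformation for
  A → A α₁ | ... | A α_m | β₁ | ... | β_n
is
  A  → β₁ A' | ... | β_n A'
  A' → α₁ A' | ... | α_m A' | ε

Y → T becomes Y → T Y'
Y → d becomes Y → d Y'
Y → Y T becomes Y' → T Y'
Y → Y T d becomes Y' → T d Y'
Add Y' → ε

Productions for other non-terminals are unchanged:
  T → d T
  T → (

Resulting grammar:
Y → T Y'
Y → d Y'
Y' → T Y'
Y' → T d Y'
Y' → ε
T → d T
T → (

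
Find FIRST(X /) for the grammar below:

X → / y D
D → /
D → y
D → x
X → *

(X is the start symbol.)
FIRST sets of the non-terminals involved (from the grammar, by fixed-point iteration):
  FIRST(X) = { '*', '/' }

To compute FIRST(X /), process the symbols left to right:
Symbol X is a non-terminal. Add FIRST(X) \ {ε} = { '*', '/' }
X is not nullable (ε ∉ FIRST(X)), so stop here.
FIRST(X /) = { '*', '/' }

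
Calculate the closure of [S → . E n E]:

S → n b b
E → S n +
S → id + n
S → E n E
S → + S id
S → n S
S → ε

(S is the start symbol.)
To compute CLOSURE, for each item [A → α.Bβ] where B is a non-terminal, add [B → .γ] for all productions B → γ; repeat for the newly added items until nothing changes.

Start with: [S → . E n E]
  [S → . E n E] has the dot before E: add [E → . S n +]
  [E → . S n +] has the dot before S: add [S → . n b b], [S → . id + n], [S → . + S id], [S → . n S], [S → .]
No further items can be added.

CLOSURE = { [E → . S n +], [S → . + S id], [S → . E n E], [S → . id + n], [S → . n S], [S → . n b b], [S → .] }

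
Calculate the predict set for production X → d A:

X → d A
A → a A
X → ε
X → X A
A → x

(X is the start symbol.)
PREDICT(X → d A) = (FIRST(RHS) \ {ε}) ∪ (FOLLOW(X) if ε ∈ FIRST(RHS), i.e. RHS ⇒* ε)
FIRST(d A) = { 'd' }
ε ∉ FIRST(d A), so FOLLOW(X) is not added.
PREDICT(X → d A) = { 'd' }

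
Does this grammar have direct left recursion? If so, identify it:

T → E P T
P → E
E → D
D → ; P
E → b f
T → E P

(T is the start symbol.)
Direct left recursion occurs when N → N α for some non-terminal N (the right-hand side begins with the left-hand side itself).

T → E P T: starts with E
P → E: starts with E
E → D: starts with D
D → ; P: starts with ';'
E → b f: starts with b
T → E P: starts with E

No direct left recursion found.

Answer: No direct left recursion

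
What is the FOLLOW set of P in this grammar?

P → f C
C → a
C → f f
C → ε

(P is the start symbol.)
P is the start symbol, so $ ∈ FOLLOW(P).
P does not occur on any right-hand side.

Taking the union: FOLLOW(P) = { $ }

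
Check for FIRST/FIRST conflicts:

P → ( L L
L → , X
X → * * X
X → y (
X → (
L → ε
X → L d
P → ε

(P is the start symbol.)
A FIRST/FIRST conflict occurs when two productions N → α and N → β for the same non-terminal have FIRST(α) ∩ FIRST(β) ≠ ∅ (with ε ∈ FIRST of a nullable right-hand side, so two nullable alternatives also conflict).

FIRST sets of the non-terminals at (or reachable through a nullable prefix from) the front of some alternative:
  FIRST(L) = { ',', ε }

Productions for P:
  P → ( L L: FIRST = { '(' }
  P → ε: FIRST = { ε }
Productions for L:
  L → , X: FIRST = { ',' }
  L → ε: FIRST = { ε }
Productions for X:
  X → * * X: FIRST = { '*' }
  X → y (: FIRST = { 'y' }
  X → (: FIRST = { '(' }
  X → L d: FIRST = { ',', 'd' }

All alternatives of each non-terminal have pairwise disjoint FIRST sets.

Answer: No FIRST/FIRST conflicts.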